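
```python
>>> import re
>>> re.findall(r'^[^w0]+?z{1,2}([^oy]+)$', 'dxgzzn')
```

The pattern matches anchored at the start of the string; then one or more of any character except [w0] (lazy), then 1 to 2 of a literal 'z'; then one or more of any character except [oy] (captured); then anchored at the end.
Walking the string: at [0:6] match 'dxgzzn', group 1 = 'n'.
With a single group, `findall` returns only what that group captured — 1 item.

['n']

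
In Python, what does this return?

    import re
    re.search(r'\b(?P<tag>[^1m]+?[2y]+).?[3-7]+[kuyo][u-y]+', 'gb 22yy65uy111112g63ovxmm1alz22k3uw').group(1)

'gb 22yy'

The match spans [0:11] → 'gb 22yy65uy'.
Captured: group 1 = 'gb 22yy'.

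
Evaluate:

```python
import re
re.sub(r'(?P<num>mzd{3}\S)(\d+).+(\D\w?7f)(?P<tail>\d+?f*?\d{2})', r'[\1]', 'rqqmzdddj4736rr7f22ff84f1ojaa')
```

Pattern: the literal 'mz', then exactly 3 of the literal 'd', then a non-whitespace character (captured as 'num'); then one or more of a digit (captured); then one or more of any character; then a non-digit, then optionally a word character, then the literal '7f' (captured); then one or more of a digit (lazy), then zero or more of the literal 'f' (lazy), then exactly 2 of a digit (captured as 'tail').
Matches: at [3:23] → 'mzdddj4736rr7f22ff84'.
Each match is replaced using the text its own group 1 captured.

'rqq[mzdddj]f1ojaa'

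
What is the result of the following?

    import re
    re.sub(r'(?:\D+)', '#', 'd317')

Pattern: one or more of a non-digit (non-capturing group).
Every occurrence is swapped for '#'.

'#317'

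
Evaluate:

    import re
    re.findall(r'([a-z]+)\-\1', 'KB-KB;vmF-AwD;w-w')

['w']

`\1` has to match the exact text group 1 already captured.
Scanning left to right: at [14:17] match 'w-w', group 1 = 'w'.
With a single group, `findall` returns only what that group captured — 1 item.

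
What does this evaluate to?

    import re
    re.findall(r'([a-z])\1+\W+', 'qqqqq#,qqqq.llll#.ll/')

The backreference `\1` re-matches whatever the first group consumed, character for character.
Scanning left to right: at [0:7] match 'qqqqq#,', group 1 = 'q'; at [7:12] match 'qqqq.', group 1 = 'q'; at [12:18] match 'llll#.', group 1 = 'l'; at [18:21] match 'll/', group 1 = 'l'.
With a single group, `findall` returns only what that group captured — 4 items.

['q', 'q', 'l', 'l']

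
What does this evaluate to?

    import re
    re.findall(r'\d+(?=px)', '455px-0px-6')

['455', '0']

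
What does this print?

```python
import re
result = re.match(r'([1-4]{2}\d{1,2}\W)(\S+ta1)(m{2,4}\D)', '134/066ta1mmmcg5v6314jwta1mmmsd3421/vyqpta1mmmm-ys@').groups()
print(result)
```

The pattern matches exactly 2 of a character in [1-4], then 1 to 2 of a digit, then a non-word character (captured); then one or more of a non-whitespace character, then the literal 'ta1' (captured); then 2 to 4 of the literal 'm', then a non-digit (captured).
`re.match` won't scan ahead — the pattern has to work from the very first character.
The match spans [0:48] → '134/066ta1mmmcg5v6314jwta1mmmsd3421/vyqpta1mmmm-'.
Captured: group 1 = '134/', group 2 = '066ta1mmmcg5v6314jwta1mmmsd3421/vyqpta1', group 3 = 'mmmm-'.

('134/', '066ta1mmmcg5v6314jwta1mmmsd3421/vyqpta1', 'mmmm-')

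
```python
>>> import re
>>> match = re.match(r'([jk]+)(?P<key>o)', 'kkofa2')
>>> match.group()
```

'kko'

The pattern matches one or more of one of [jk] (captured); then a literal 'o' (captured as 'key').
`re.match` won't scan ahead — the pattern has to work from the very first character.
The match spans [0:3] → 'kko'.
Captured: group 1 = 'kk', group 2 = 'o'.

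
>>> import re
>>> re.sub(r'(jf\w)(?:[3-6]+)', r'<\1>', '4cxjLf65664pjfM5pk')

'4cxjLf65664p<jfM>pk'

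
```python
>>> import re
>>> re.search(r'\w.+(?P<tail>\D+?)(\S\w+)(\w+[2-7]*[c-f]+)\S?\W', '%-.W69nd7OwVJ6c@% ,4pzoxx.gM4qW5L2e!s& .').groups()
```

('W', '5L', '2e')

The match spans [3:36] → 'W69nd7OwVJ6c@% ,4pzoxx.gM4qW5L2e!'.
Captured: group 1 = 'W', group 2 = '5L', group 3 = '2e'.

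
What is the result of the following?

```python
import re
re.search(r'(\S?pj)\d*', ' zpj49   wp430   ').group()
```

Pattern: optionally a non-whitespace character, then the literal 'pj' (captured); then zero or more of a digit.
Unlike `match`, `search` isn't anchored — it looks for the pattern anywhere in the string.
The match spans [1:6] → 'zpj49'.
Captured: group 1 = 'zpj'.

'zpj49'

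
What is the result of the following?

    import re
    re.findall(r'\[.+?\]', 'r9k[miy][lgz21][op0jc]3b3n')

['[miy]', '[lgz21]', '[op0jc]']

Scanning left to right: at [3:8] → '[miy]'; at [8:15] → '[lgz21]'; at [15:22] → '[op0jc]'.
No capturing groups, so `findall` returns the 3 full match strings.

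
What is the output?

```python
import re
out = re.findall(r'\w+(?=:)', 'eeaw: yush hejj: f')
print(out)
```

['eeaw', 'hejj']

The `(?=…)`/`(?<=…)` assertion just peeks at neighbouring text; it doesn't advance the match position.
Walking the string: at [0:4] → 'eeaw'; at [11:15] → 'hejj'.
`findall` yields the raw match text (2 of them) because the pattern has no groups.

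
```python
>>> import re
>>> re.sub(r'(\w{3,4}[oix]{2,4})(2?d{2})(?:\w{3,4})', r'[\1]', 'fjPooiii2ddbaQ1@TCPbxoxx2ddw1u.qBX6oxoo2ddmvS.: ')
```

'[fjPooiii]@[TCPbxoxx].[qBX6oxoo].: '

Each match is replaced using the text its own group 1 captured.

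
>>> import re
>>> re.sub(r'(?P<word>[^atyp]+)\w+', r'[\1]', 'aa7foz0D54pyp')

This matches one or more of any character except [atyp] (captured as 'word'); then one or more of a word character.
Matches: at [2:13] → '7foz0D54pyp'.
The replacement refers to a captured group, so each match is rewritten using its own captured text.

'aa[7foz0D54]'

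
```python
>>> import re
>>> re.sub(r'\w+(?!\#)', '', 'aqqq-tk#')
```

The negative lookahead/lookbehind blocks any match where the forbidden context is present.
Each match is replaced by ''.

'-k#'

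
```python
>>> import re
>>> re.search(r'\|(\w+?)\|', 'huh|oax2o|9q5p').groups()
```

The match spans [3:10] → '|oax2o|'.
Captured: group 1 = 'oax2o'.

('oax2o',)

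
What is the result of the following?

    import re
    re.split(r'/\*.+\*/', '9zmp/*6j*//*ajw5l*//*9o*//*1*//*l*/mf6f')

['9zmp', 'mf6f']

`split` removes every match and returns the 2 fragments in between.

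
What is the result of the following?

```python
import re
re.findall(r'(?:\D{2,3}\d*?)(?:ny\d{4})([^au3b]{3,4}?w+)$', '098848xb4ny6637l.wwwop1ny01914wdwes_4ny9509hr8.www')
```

['hr8.www']

`findall` collects group 1 from the one match (1 total).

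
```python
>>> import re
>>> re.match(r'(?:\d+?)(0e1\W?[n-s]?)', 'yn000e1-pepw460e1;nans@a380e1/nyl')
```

None

Pattern: one or more of a digit (lazy) (non-capturing group); then the literal '0e1', then optionally a non-word character, then optionally a character in [n-s] (captured).
`re.match` only tries the pattern at the start of the string.
Here the string doesn't start with a match, so the call returns None.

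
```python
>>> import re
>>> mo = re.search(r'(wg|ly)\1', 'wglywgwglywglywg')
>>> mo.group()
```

'wgwg'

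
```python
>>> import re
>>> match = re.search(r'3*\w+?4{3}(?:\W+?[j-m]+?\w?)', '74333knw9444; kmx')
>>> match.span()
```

This matches zero or more of the literal '3', then one or more of a word character (lazy); then exactly 3 of a literal '4'; then one or more of a non-word character (lazy), then one or more of a character in [j-m] (lazy), then optionally a word character (non-capturing group).
`search` walks the string left to right and returns the first match it finds.
The match spans [0:16] → '74333knw9444; km'.

(0, 16)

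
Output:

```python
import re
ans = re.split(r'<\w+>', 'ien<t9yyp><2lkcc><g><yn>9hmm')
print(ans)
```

`split` removes every match and returns the 5 fragments in between.

['ien', '', '', '', '9hmm']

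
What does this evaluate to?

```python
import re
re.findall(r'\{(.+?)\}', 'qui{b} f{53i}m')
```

['b', '53i']

Matches: at [3:6] match '{b}', group 1 = 'b'; at [8:13] match '{53i}', group 1 = '53i'.
Because there's exactly one group, `findall` drops the full match and keeps group 1 from each hit.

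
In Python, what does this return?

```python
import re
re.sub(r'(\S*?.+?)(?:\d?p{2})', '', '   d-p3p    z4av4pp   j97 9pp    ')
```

'    '

Pattern: zero or more of a non-whitespace character (lazy), then one or more of any character (lazy) (captured); then optionally a digit, then exactly 2 of the literal 'p' (non-capturing group).
Matches: at [0:19] → '   d-p3p    z4av4pp'; at [19:29] → '   j97 9pp'.
Every occurrence is swapped for ''.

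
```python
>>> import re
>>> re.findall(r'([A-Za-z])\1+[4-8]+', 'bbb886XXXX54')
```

After group 1 captures some text, `\1` only succeeds where that same text appears again.
Because there's exactly one group, `findall` drops the full match and keeps group 1 from each hit.

['b', 'X']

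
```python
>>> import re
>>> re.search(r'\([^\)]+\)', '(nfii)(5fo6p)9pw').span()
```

(0, 6)

Unlike `match`, `search` isn't anchored — it looks for the pattern anywhere in the string.
The match spans [0:6] → '(nfii)'.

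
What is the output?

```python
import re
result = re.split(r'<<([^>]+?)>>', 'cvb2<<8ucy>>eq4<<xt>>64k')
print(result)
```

['cvb2', '8ucy', 'eq4', 'xt', '64k']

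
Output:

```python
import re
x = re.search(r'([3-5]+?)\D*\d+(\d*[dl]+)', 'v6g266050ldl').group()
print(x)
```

50ldl

The pattern matches one or more of a character in [3-5] (lazy) (captured); then zero or more of a non-digit, then one or more of a digit; then zero or more of a digit, then one or more of one of [dl] (captured).
Unlike `match`, `search` isn't anchored — it looks for the pattern anywhere in the string.
The match spans [7:12] → '50ldl'.
Captured: group 1 = '5', group 2 = 'ldl'.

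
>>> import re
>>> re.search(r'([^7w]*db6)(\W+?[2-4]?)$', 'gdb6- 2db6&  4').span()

Pattern: zero or more of any character except [7w], then the literal 'db6' (captured); then one or more of a non-word character (lazy), then optionally a character in [2-4] (captured); then anchored at the end.
Unlike `match`, `search` isn't anchored — it looks for the pattern anywhere in the string.
The match spans [0:14] → 'gdb6- 2db6&  4'.
Captured: group 1 = 'gdb6- 2db6', group 2 = '&  4'.

(0, 14)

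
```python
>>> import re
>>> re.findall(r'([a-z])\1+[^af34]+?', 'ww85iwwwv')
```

The backreference `\1` re-matches whatever the first group consumed, character for character.
Walking the string: at [0:3] match 'ww8', group 1 = 'w'; at [5:9] match 'wwwv', group 1 = 'w'.
With a single group, `findall` returns only what that group captured — 2 items.

['w', 'w']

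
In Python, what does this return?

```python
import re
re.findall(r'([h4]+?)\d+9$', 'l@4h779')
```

Pattern: one or more of one of [h4] (lazy) (captured); then one or more of a digit, then a literal '9'; then anchored at the end.
Walking the string: at [2:7] match '4h779', group 1 = '4h'.
`findall` collects group 1 from the one match (1 total).

['4h']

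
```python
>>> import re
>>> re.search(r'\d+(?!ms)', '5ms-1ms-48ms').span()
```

The negative lookaround is zero-width — it rules out positions where the adjacent text would match, without consuming anything.
`re.search` scans for the first position where the pattern succeeds.
The match spans [8:9] → '4'.

(8, 9)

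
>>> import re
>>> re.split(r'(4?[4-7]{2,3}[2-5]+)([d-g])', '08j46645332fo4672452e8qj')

This matches optionally a literal '4', then 2 to 3 of a character in [4-7], then one or more of a character in [2-5] (captured); then a character in [d-g] (captured).
Matches to split on: at [3:12] → '46645332f'; at [13:21] → '4672452e'.
The group in the pattern means `split` returns the separators' captures alongside the pieces.

['08j', '46645332', 'f', 'o', '4672452', 'e', '8qj']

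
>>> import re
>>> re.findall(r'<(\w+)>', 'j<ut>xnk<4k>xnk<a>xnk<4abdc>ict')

Walking the string: at [1:5] match '<ut>', group 1 = 'ut'; at [8:12] match '<4k>', group 1 = '4k'; at [15:18] match '<a>', group 1 = 'a'; at [21:28] match '<4abdc>', group 1 = '4abdc'.
With a single group, `findall` returns only what that group captured — 4 items.

['ut', '4k', 'a', '4abdc']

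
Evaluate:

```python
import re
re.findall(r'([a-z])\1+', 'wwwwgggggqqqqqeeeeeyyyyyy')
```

['w', 'g', 'q', 'e', 'y']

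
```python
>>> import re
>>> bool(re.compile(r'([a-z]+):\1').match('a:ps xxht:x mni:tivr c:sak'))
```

`\1` has to match the exact text group 1 already captured.
With `match`, the pattern is implicitly anchored at the beginning.
Here the string doesn't start with a match, so the call returns None, and `bool(None)` is False.

False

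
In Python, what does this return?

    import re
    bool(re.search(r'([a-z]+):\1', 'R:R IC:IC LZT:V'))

False

`\1` has to match the exact text group 1 already captured.
Here the pattern never matches, so the call returns None, and `bool(None)` is False.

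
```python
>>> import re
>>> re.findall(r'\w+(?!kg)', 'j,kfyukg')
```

['j', 'kfyukg']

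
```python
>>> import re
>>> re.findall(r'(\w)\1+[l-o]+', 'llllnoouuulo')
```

['l', 'u']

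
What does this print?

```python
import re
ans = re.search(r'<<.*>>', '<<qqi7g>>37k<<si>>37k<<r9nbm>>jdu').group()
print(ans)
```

<<qqi7g>>37k<<si>>37k<<r9nbm>>

The match spans [0:30] → '<<qqi7g>>37k<<si>>37k<<r9nbm>>'.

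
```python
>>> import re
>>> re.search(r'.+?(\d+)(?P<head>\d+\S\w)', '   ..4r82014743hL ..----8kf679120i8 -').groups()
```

('8201474', '3hL')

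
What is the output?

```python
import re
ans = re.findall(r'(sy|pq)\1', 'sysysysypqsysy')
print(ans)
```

['sy', 'sy', 'sy']

`\1` is not a pattern — it's the concrete string captured by group 1, re-applied verbatim.
Walking the string: at [0:4] match 'sysy', group 1 = 'sy'; at [4:8] match 'sysy', group 1 = 'sy'; at [10:14] match 'sysy', group 1 = 'sy'.
Because there's exactly one group, `findall` drops the full match and keeps group 1 from each hit.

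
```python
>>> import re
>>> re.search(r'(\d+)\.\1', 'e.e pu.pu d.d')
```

A backreference is literal: `\1` must see the identical characters the first group matched.
`re.search` scans for the first position where the pattern succeeds.
Here nothing in the string fits, so the call returns None.

None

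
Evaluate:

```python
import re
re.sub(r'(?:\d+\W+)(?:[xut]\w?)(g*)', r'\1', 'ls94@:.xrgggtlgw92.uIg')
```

'lsgggtlgwg'

The pattern matches one or more of a digit, then one or more of a non-word character (non-capturing group); then one of [xut], then optionally a word character (non-capturing group); then zero or more of a literal 'g' (captured).
Matches: at [2:12] → '94@:.xrggg'; at [16:22] → '92.uIg'.
`\1` in the replacement pulls in group 1's text for each match.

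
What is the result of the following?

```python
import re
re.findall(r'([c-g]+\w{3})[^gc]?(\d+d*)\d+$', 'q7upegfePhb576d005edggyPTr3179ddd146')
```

This matches one or more of a character in [c-g], then exactly 3 of a word character (captured); then optionally any character except [gc]; then one or more of a digit, then zero or more of a literal 'd' (captured); then one or more of a digit; then anchored at the end.
With 2 capturing groups, `findall` returns a 2-tuple per match.

[('edggyPT', '3179ddd')]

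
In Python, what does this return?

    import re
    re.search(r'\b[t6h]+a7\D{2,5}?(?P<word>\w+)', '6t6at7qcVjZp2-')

Here no position works, so the call returns None.

None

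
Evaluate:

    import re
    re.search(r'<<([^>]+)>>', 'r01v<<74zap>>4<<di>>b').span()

The match spans [4:13] → '<<74zap>>'.

(4, 13)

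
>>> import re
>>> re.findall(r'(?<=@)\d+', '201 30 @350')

['350']

The `(?=…)`/`(?<=…)` assertion just peeks at neighbouring text; it doesn't advance the match position.
Matches: at [8:11] → '350'.
`findall` yields the raw match text (1 of them) because the pattern has no groups.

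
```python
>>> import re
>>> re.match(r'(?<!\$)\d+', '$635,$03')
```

None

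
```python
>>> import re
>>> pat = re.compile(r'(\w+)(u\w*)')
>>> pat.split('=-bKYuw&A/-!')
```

Pattern: one or more of a word character (captured); then a literal 'u', then zero or more of a word character (captured).
Matches to split on: at [2:7] → 'bKYuw'.
Because the pattern has a capturing group, `split` also inserts each captured text between the pieces.

['=-', 'bKY', 'uw', '&A/-!']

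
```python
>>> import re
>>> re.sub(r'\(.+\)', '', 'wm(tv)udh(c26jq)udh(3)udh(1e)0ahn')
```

`sub` substitutes '' at each match site.

'wm0ahn'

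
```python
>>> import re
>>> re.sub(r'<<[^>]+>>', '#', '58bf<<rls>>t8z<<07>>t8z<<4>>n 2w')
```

Each match is replaced by '#'.

'58bf#t8z#t8z#n 2w'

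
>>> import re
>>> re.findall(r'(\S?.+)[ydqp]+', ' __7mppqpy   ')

[' __7mppqp']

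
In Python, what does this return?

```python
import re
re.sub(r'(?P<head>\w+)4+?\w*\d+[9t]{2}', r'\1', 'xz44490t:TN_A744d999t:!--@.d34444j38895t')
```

Pattern: one or more of a word character (captured as 'head'); then one or more of the literal '4' (lazy), then zero or more of a word character, then one or more of a digit; then exactly 2 of one of [9t].
Matches: at [9:21] → 'TN_A744d999t'.
The replacement refers to a captured group, so each match is rewritten using its own captured text.

'xz44490t:TN_A74:!--@.d34444j38895t'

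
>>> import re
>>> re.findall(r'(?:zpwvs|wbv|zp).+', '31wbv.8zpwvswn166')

No capturing groups, so `findall` returns the 1 full match string.

['wbv.8zpwvswn166']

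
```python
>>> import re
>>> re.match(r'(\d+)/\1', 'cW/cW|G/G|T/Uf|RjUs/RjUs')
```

The backreference `\1` re-matches whatever the first group consumed, character for character.
`match` is anchored at position 0; if the pattern doesn't fit there, it returns None.
Here position 0 doesn't satisfy it, so the call returns None.

None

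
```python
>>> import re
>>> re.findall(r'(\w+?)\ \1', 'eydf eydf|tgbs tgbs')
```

`\1` is not a pattern — it's the concrete string captured by group 1, re-applied verbatim.
Walking the string: at [0:9] match 'eydf eydf', group 1 = 'eydf'; at [10:19] match 'tgbs tgbs', group 1 = 'tgbs'.
One capturing group, so `findall` returns just the captured substring from each match — 2 in all.

['eydf', 'tgbs']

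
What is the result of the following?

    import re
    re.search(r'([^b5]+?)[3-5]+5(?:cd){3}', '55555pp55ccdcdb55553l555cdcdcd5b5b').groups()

('3l',)

The match spans [19:30] → '3l555cdcdcd'.
Captured: group 1 = '3l'.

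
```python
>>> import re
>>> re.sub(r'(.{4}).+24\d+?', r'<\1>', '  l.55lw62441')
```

The pattern matches exactly 4 of any character (captured); then one or more of any character, then the literal '24', then one or more of a digit (lazy).
`\1` in the replacement pulls in group 1's text for each match.

'<  l.>1'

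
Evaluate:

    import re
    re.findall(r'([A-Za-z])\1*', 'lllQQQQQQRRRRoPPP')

After group 1 captures some text, `\1` only succeeds where that same text appears again.
`findall` collects group 1 from each match (5 total).

['l', 'Q', 'R', 'o', 'P']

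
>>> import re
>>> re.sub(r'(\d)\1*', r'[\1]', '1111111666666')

After group 1 captures some text, `\1` only succeeds where that same text appears again.
The replacement refers to a captured group, so each match is rewritten using its own captured text.

'[1][6]'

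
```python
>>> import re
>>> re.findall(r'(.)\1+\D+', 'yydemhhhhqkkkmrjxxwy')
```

['y']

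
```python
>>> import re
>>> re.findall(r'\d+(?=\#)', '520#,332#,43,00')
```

['520', '332']

The lookaround is zero-width — it requires the adjacent text to match without consuming it, so the asserted text isn't part of the match.
Scanning left to right: at [0:3] → '520'; at [5:8] → '332'.
`findall` yields the raw match text (2 of them) because the pattern has no groups.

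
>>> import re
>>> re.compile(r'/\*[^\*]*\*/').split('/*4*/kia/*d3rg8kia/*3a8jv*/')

['', 'kia/*d3rg8kia', '']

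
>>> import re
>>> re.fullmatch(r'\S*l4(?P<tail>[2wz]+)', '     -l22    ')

This matches zero or more of a non-whitespace character, then the literal 'l4'; then one or more of one of [2wz] (captured as 'tail').
For `fullmatch`, every character of the input must be accounted for by the pattern.
Here the pattern can't cover the whole string, so the call returns None.

None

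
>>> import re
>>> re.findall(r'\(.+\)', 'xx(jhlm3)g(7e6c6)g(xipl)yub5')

['(jhlm3)g(7e6c6)g(xipl)']

Scanning left to right: at [2:24] → '(jhlm3)g(7e6c6)g(xipl)'.
`findall` yields the raw match text (1 of them) because the pattern has no groups.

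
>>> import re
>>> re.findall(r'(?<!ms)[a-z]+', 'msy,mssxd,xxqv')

A negative assertion filters positions out without eating any characters.
Matches: at [0:3] → 'msy'; at [4:9] → 'mssxd'; at [10:14] → 'xxqv'.
Since nothing is captured, `findall` lists the 3 matched substrings directly.

['msy', 'mssxd', 'xxqv']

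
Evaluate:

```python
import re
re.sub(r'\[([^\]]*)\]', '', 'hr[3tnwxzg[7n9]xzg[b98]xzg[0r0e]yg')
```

'hrxzgxzgyg'

Each match is replaced by ''.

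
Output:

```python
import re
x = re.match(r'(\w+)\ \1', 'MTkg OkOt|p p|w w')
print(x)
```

`\1` is not a pattern — it's the concrete string captured by group 1, re-applied verbatim.
`re.match` won't scan ahead — the pattern has to work from the very first character.
Here the string doesn't start with a match, so the call returns None.

None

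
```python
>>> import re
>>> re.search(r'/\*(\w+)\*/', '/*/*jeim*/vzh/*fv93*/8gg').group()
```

'/*jeim*/'

`search` walks the string left to right and returns the first match it finds.
The match spans [2:10] → '/*jeim*/'.
Captured: group 1 = 'jeim'.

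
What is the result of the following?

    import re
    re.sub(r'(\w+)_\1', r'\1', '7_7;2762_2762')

'7;2762'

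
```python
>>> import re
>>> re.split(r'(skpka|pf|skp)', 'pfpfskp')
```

['', 'pf', '', 'pf', '', 'skp', '']

`re.split` interleaves the captured-group text with the surrounding fragments.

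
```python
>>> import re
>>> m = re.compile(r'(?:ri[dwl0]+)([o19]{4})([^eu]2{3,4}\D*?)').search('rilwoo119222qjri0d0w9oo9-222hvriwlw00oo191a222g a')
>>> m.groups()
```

('oo11', '9222')

Pattern: the literal 'ri', then one or more of one of [dwl0] (non-capturing group); then exactly 4 of one of [o19] (captured); then any character except [eu], then 3 to 4 of a literal '2', then zero or more of a non-digit (lazy) (captured).
A `+?`/`*?`/`{m,n}?` starts at its minimum and grows only as far as needed for what follows to match.
`search` walks the string left to right and returns the first match it finds.
The match spans [0:12] → 'rilwoo119222'.
Captured: group 1 = 'oo11', group 2 = '9222'.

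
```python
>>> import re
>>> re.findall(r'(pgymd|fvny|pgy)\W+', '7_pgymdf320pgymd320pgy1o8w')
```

Because there's exactly one group, `findall` drops the full match and keeps group 1 from each hit.
Nothing in the string satisfies the pattern, so the list is empty.

[]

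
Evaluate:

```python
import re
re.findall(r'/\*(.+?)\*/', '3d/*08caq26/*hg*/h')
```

['08caq26/*hg']

Scanning left to right: at [2:17] match '/*08caq26/*hg*/', group 1 = '08caq26/*hg'.
Because there's exactly one group, `findall` drops the full match and keeps group 1 from the one hit.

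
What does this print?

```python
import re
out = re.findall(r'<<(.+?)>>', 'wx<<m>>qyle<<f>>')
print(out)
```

The `?` after the quantifier makes it lazy — it takes as little as possible before letting the rest of the pattern try.
Because there's exactly one group, `findall` drops the full match and keeps group 1 from each hit.

['m', 'f']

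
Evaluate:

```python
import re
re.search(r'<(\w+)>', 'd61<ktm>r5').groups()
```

('ktm',)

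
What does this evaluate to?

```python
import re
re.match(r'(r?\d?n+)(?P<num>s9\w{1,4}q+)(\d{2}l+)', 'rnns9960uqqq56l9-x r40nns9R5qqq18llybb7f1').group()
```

With `match`, the pattern is implicitly anchored at the beginning.
The match spans [0:15] → 'rnns9960uqqq56l'.

'rnns9960uqqq56l'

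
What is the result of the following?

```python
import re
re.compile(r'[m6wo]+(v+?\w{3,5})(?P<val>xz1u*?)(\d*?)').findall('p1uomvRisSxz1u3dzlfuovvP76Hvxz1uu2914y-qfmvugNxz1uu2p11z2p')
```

Pattern: one or more of one of [m6wo]; then one or more of a literal 'v' (lazy), then 3 to 5 of a word character (captured); then the literal 'xz1', then zero or more of a literal 'u' (lazy) (captured as 'val'); then zero or more of a digit (lazy) (captured).
With the lazy modifier that quantifier settles for the fewest repetitions that let the rest of the pattern succeed (the atoms after it are unaffected and can still be greedy).
Scanning left to right: at [3:13] match 'omvRisSxz1', groups = ('vRisS', 'xz1', ''); at [20:31] match 'ovvP76Hvxz1', groups = ('vvP76Hv', 'xz1', ''); at [41:49] match 'mvugNxz1', groups = ('vugN', 'xz1', '').
`findall` packs the 3 group values into a tuple for every match.

[('vRisS', 'xz1', ''), ('vvP76Hv', 'xz1', ''), ('vugN', 'xz1', '')]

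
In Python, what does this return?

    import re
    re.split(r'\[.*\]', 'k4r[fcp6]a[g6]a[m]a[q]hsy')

['k4r', 'hsy']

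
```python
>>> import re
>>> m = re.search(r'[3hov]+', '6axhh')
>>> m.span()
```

This matches one or more of one of [3hov].
`re.search` scans for the first position where the pattern succeeds.
The match spans [3:5] → 'hh'.

(3, 5)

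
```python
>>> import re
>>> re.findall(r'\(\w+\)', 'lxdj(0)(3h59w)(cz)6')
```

Matches: at [4:7] → '(0)'; at [7:14] → '(3h59w)'; at [14:18] → '(cz)'.
`findall` yields the raw match text (3 of them) because the pattern has no groups.

['(0)', '(3h59w)', '(cz)']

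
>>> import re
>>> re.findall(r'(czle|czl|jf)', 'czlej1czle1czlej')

['czle', 'czle', 'czle']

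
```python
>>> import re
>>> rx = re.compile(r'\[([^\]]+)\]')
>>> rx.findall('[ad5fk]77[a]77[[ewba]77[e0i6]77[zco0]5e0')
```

['ad5fk', 'a', '[ewba', 'e0i6', 'zco0']

`findall` collects group 1 from each match (5 total).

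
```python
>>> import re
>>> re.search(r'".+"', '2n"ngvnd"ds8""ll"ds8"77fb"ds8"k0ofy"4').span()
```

`re.search` tries every starting position until one works.
The match spans [2:36] → '"ngvnd"ds8""ll"ds8"77fb"ds8"k0ofy"'.

(2, 36)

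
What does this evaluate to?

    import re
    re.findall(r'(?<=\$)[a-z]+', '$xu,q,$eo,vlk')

The `(?=…)`/`(?<=…)` assertion just peeks at neighbouring text; it doesn't advance the match position.
Matches: at [1:3] → 'xu'; at [7:9] → 'eo'.
No capturing groups, so `findall` returns the 2 full match strings.

['xu', 'eo']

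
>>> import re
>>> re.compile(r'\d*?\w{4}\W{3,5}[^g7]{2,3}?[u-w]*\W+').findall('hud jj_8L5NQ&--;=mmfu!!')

This matches zero or more of a digit (lazy); then exactly 4 of a word character, then 3 to 5 of a non-word character, then 2 to 3 of any character except [g7] (lazy); then zero or more of a character in [u-w], then one or more of a non-word character.
Matches: at [7:23] → '8L5NQ&--;=mmfu!!'.
With no groups in the pattern, `findall` gives back each whole match — 1 here.

['8L5NQ&--;=mmfu!!']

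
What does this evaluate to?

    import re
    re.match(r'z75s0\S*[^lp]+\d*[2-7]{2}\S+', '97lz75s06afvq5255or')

This matches the literal 'z7', then the literal '5s0', then zero or more of a non-whitespace character; then one or more of any character except [lp]; then zero or more of a digit, then exactly 2 of a character in [2-7]; then one or more of a non-whitespace character.
With `match`, the pattern is implicitly anchored at the beginning.
Here the string doesn't start with a match, so the call returns None.

None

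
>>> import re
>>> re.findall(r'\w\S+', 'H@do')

This matches a word character; then one or more of a non-whitespace character.
Matches: at [0:4] → 'H@do'.
`findall` yields the raw match text (1 of them) because the pattern has no groups.

['H@do']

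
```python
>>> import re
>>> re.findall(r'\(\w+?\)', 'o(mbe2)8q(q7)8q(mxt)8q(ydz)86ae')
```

['(mbe2)', '(q7)', '(mxt)', '(ydz)']

Since nothing is captured, `findall` lists the 4 matched substrings directly.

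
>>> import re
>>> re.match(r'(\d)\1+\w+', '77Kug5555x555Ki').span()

(0, 15)

`\1` is not a pattern — it's the concrete string captured by group 1, re-applied verbatim.
`match` is anchored at position 0; if the pattern doesn't fit there, it returns None.
The match spans [0:15] → '77Kug5555x555Ki'.
Captured: group 1 = '7'.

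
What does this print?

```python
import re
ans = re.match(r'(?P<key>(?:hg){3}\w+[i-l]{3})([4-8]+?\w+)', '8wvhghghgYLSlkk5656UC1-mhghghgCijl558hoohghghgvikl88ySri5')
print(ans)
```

`re.match` only tries the pattern at the start of the string.
Here the string doesn't start with a match, so the call returns None.

None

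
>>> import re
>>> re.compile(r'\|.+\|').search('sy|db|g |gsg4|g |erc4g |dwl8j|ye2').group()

`re.search` tries every starting position until one works.
The match spans [2:30] → '|db|g |gsg4|g |erc4g |dwl8j|'.

'|db|g |gsg4|g |erc4g |dwl8j|'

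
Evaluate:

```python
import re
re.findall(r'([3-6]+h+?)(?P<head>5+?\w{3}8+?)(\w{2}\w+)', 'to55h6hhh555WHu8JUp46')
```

[('6hhh', '555WHu8', 'JUp46')]

This matches one or more of a character in [3-6], then one or more of the literal 'h' (lazy) (captured); then one or more of a literal '5' (lazy), then exactly 3 of a word character, then one or more of the literal '8' (lazy) (captured as 'head'); then exactly 2 of a word character, then one or more of a word character (captured).
Multiple groups make `findall` return tuples — one 3-tuple for the one match.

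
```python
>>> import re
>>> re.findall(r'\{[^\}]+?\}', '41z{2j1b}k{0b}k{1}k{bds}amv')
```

['{2j1b}', '{0b}', '{1}', '{bds}']

Walking the string: at [3:9] → '{2j1b}'; at [10:14] → '{0b}'; at [15:18] → '{1}'; at [19:24] → '{bds}'.
Since nothing is captured, `findall` lists the 4 matched substrings directly.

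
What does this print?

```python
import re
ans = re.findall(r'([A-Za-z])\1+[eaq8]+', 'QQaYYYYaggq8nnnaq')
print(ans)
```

['Q', 'Y', 'g', 'n']

The backreference `\1` re-matches whatever the first group consumed, character for character.
One capturing group, so `findall` returns just the captured substring from each match — 4 in all.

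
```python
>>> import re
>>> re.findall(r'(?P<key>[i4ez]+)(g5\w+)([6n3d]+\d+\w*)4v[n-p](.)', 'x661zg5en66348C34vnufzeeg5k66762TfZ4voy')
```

The pattern matches one or more of one of [i4ez] (captured as 'key'); then the literal 'g5', then one or more of a word character (captured); then one or more of one of [6n3d], then one or more of a digit, then zero or more of a word character (captured); then the literal '4v', then a character in [n-p]; then any character (captured).
Scanning left to right: at [4:39] match 'zg5en66348C34vnufzeeg5k66762TfZ4voy', groups = ('z', 'g5en66348C34vnufzeeg5k667', '62TfZ', 'y').
With 4 capturing groups, `findall` returns a 4-tuple per match.

[('z', 'g5en66348C34vnufzeeg5k667', '62TfZ', 'y')]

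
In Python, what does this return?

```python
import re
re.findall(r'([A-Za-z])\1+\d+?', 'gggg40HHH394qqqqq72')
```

A backreference is literal: `\1` must see the identical characters the first group matched.
Matches: at [0:5] match 'gggg4', group 1 = 'g'; at [6:10] match 'HHH3', group 1 = 'H'; at [12:18] match 'qqqqq7', group 1 = 'q'.
One capturing group, so `findall` returns just the captured substring from each match — 3 in all.

['g', 'H', 'q']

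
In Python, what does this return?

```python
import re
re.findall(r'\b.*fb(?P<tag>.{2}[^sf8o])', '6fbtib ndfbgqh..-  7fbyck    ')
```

['yck']

With a single group, `findall` returns only what that group captured — 1 item.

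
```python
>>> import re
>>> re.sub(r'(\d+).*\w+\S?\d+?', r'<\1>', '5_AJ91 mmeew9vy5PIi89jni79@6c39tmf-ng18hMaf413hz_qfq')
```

Pattern: one or more of a digit (captured); then zero or more of any character; then one or more of a word character; then optionally a non-whitespace character, then one or more of a digit (lazy).
The replacement refers to a captured group, so each match is rewritten using its own captured text.

'<5>hz_qfq'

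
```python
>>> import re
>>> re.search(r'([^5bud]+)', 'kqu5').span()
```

Pattern: one or more of any character except [5bud] (captured).
`re.search` scans for the first position where the pattern succeeds.
The match spans [0:2] → 'kq'.
Captured: group 1 = 'kq'.

(0, 2)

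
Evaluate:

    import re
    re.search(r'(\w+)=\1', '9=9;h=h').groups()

`\1` has to match the exact text group 1 already captured.
`re.search` tries every starting position until one works.
The match spans [0:3] → '9=9'.
Captured: group 1 = '9'.

('9',)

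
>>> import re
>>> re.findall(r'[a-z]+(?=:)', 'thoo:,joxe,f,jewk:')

['thoo', 'jewk']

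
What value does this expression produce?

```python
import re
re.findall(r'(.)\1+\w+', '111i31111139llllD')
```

['1']

A backreference is literal: `\1` must see the identical characters the first group matched.
One capturing group, so `findall` returns just the captured substring from the one match — 1 in all.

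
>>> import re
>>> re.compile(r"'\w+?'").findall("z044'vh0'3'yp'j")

Matches: at [4:9] → "'vh0'"; at [10:14] → "'yp'".
Since nothing is captured, `findall` lists the 2 matched substrings directly.

["'vh0'", "'yp'"]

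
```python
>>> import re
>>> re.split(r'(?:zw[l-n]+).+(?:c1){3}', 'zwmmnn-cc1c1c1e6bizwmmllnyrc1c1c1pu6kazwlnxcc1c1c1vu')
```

['', 'vu']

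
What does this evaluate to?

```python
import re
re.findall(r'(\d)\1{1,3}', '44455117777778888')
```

['4', '5', '1', '7', '7', '8']

A backreference is literal: `\1` must see the identical characters the first group matched.
One capturing group, so `findall` returns just the captured substring from each match — 6 in all.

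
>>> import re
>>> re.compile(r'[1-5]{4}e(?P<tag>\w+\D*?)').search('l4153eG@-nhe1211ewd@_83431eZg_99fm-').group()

'4153eG'

This matches exactly 4 of a character in [1-5], then the literal 'e'; then one or more of a word character, then zero or more of a non-digit (lazy) (captured as 'tag').
The match spans [1:7] → '4153eG'.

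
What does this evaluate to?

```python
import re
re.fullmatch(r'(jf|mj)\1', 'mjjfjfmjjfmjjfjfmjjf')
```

None

After group 1 captures some text, `\1` only succeeds where that same text appears again.
`re.fullmatch` is like wrapping the pattern in `^…$` (in single-line mode).
Here there's no way to consume every character, so the call returns None.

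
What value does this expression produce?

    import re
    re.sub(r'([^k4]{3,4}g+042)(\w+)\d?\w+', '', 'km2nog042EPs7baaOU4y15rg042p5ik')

'k'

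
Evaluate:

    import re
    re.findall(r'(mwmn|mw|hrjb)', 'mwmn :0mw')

['mwmn', 'mw']

Alternation tries branches left to right and keeps the first one that lets the overall match succeed at that position.
Walking the string: at [0:4] match 'mwmn', group 1 = 'mwmn'; at [7:9] match 'mw', group 1 = 'mw'.
One capturing group, so `findall` returns just the captured substring from each match — 2 in all.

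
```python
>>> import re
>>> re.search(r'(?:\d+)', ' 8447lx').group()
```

'8447'

The pattern matches one or more of a digit (non-capturing group).
`re.search` tries every starting position until one works.
The match spans [1:5] → '8447'.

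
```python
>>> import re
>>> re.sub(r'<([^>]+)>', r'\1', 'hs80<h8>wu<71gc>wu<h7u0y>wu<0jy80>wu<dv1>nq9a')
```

The replacement refers to a captured group, so each match is rewritten using its own captured text.

'hs80h8wu71gcwuh7u0ywu0jy80wudv1nq9a'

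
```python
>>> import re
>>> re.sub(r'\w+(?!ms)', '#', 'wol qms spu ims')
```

The negative lookahead/lookbehind blocks any match where the forbidden context is present.
Each match is replaced by '#'.

'# # # #'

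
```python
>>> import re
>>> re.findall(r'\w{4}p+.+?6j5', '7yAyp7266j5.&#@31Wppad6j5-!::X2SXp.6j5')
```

['7yAyp7266j5', '31Wppad6j5', 'X2SXp.6j5']

This matches exactly 4 of a word character, then one or more of a literal 'p'; then one or more of any character (lazy); then the literal '6j', then the literal '5'.
No capturing groups, so `findall` returns the 3 full match strings.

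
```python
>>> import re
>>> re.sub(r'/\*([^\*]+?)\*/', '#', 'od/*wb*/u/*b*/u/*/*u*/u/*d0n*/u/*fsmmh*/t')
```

'od#u#u/*#u#u#t'

Matches: at [2:8] → '/*wb*/'; at [9:14] → '/*b*/'; at [17:22] → '/*u*/'; at [23:30] → '/*d0n*/'; at [31:40] → '/*fsmmh*/'.
Every occurrence is swapped for '#'.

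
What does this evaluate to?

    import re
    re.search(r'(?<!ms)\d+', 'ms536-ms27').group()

'36'

Because the assertion is negative and zero-width, positions next to the forbidden text are skipped.
The match spans [3:5] → '36'.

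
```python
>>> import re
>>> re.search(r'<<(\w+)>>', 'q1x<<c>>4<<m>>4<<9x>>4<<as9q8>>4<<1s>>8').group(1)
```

'c'

The match spans [3:8] → '<<c>>'.
Captured: group 1 = 'c'.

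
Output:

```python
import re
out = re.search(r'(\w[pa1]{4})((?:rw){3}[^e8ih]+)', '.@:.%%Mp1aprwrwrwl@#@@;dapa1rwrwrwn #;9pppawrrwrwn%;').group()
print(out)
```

Mp1aprwrwrwl@#@@;dapa1rwrwrwn #;9pppawrrwrwn%;

This matches a word character, then exactly 4 of one of [pa1] (captured); then the literal 'rw' repeated 3 times, then one or more of any character except [e8ih] (captured).
`re.search` scans for the first position where the pattern succeeds.
The match spans [6:52] → 'Mp1aprwrwrwl@#@@;dapa1rwrwrwn #;9pppawrrwrwn%;'.
Captured: group 1 = 'Mp1ap', group 2 = 'rwrwrwl@#@@;dapa1rwrwrwn #;9pppawrrwrwn%;'.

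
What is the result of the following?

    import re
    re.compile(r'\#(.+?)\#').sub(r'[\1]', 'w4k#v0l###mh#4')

'w4k[v0l][#mh]4'

Because the quantifier is non-greedy, it stops expanding at the earliest point where the rest of the pattern can succeed.
Matches: at [3:8] → '#v0l#'; at [8:13] → '##mh#'.
The replacement refers to a captured group, so each match is rewritten using its own captured text.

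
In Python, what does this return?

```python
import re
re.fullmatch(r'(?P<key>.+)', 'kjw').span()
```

(0, 3)

For `fullmatch`, every character of the input must be accounted for by the pattern.
The match spans [0:3] → 'kjw'.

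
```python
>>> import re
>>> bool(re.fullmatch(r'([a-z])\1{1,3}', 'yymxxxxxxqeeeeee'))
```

False

`re.fullmatch` is like wrapping the pattern in `^…$` (in single-line mode).
Here the string isn't matched end-to-end, so the call returns None, and `bool(None)` is False.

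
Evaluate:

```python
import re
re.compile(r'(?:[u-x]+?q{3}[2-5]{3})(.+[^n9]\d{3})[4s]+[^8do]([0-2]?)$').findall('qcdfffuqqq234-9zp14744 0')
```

[('-9zp1474', '0')]

Pattern: one or more of a character in [u-x] (lazy), then exactly 3 of the literal 'q', then exactly 3 of a character in [2-5] (non-capturing group); then one or more of any character, then any character except [n9], then exactly 3 of a digit (captured); then one or more of one of [4s], then any character except [8do]; then optionally a character in [0-2] (captured); then anchored at the end.
Scanning left to right: at [6:24] match 'uqqq234-9zp14744 0', groups = ('-9zp1474', '0').
With 2 capturing groups, `findall` returns a 2-tuple per match.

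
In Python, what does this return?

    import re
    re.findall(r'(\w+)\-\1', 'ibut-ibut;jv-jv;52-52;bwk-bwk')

['ibut', 'jv', '52', 'bwk']

`\1` has to match the exact text group 1 already captured.
Walking the string: at [0:9] match 'ibut-ibut', group 1 = 'ibut'; at [10:15] match 'jv-jv', group 1 = 'jv'; at [16:21] match '52-52', group 1 = '52'; at [22:29] match 'bwk-bwk', group 1 = 'bwk'.
One capturing group, so `findall` returns just the captured substring from each match — 4 in all.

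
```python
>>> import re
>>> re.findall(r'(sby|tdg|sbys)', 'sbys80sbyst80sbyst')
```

['sby', 'sby', 'sby']

`|` is ordered: at each position the engine commits to the first alternative that works.
`findall` collects group 1 from each match (3 total).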